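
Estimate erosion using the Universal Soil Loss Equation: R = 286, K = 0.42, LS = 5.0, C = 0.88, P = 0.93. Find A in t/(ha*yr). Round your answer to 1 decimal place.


Step 1: A = R * K * LS * C * P
Step 2: R * K = 286 * 0.42 = 120.12
Step 3: (R*K) * LS = 120.12 * 5.0 = 600.6
Step 4: * C * P = 600.6 * 0.88 * 0.93 = 491.5
Step 5: A = 491.5 t/(ha*yr)

491.5


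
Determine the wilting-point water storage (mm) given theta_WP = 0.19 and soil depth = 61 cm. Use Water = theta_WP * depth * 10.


Step 1: Water (mm) = theta_WP * depth * 10
Step 2: Water = 0.19 * 61 * 10
Step 3: Water = 115.9 mm

115.9


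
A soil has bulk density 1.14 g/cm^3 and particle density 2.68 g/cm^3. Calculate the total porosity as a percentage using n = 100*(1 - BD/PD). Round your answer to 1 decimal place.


Step 1: Formula: n = 100 * (1 - BD / PD)
Step 2: n = 100 * (1 - 1.14 / 2.68)
Step 3: n = 100 * (1 - 0.42537)
Step 4: n = 57.5%

57.5


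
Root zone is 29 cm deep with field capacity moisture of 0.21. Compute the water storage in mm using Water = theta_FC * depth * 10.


Step 1: Water (mm) = theta_FC * depth (cm) * 10
Step 2: Water = 0.21 * 29 * 10
Step 3: Water = 60.9 mm

60.9


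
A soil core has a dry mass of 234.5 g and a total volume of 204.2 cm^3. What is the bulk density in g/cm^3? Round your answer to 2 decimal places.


Step 1: Identify the formula: BD = dry mass / volume
Step 2: Substitute values: BD = 234.5 / 204.2
Step 3: BD = 1.15 g/cm^3

1.15


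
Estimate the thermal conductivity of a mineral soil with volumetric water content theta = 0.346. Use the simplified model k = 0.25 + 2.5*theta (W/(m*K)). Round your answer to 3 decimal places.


Step 1: k = 0.25 + 2.5 * theta
Step 2: k = 0.25 + 2.5 * 0.346
Step 3: k = 0.25 + 0.865
Step 4: k = 1.115 W/(m*K)

1.115


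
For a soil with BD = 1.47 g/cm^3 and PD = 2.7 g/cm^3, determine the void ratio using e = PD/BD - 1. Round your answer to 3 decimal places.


Step 1: e = PD / BD - 1
Step 2: e = 2.7 / 1.47 - 1
Step 3: e = 1.83673 - 1
Step 4: e = 0.837

0.837


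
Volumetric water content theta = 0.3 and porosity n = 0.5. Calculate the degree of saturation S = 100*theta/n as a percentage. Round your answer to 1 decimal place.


Step 1: S = 100 * theta_v / n
Step 2: S = 100 * 0.3 / 0.5
Step 3: S = 60.0%

60.0


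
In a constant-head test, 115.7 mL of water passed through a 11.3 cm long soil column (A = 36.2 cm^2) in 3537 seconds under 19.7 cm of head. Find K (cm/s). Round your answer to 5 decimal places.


Step 1: K = Q * L / (A * t * h)
Step 2: Numerator = 115.7 * 11.3 = 1307.41
Step 3: Denominator = 36.2 * 3537 * 19.7 = 2522376.18
Step 4: K = 1307.41 / 2522376.18 = 0.00052 cm/s

0.00052


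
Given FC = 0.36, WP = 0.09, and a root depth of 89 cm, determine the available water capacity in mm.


Step 1: Available water = (FC - WP) * depth * 10
Step 2: AW = (0.36 - 0.09) * 89 * 10
Step 3: AW = 0.27 * 89 * 10
Step 4: AW = 240.3 mm

240.3


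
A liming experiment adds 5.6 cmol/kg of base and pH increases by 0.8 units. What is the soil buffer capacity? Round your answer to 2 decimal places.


Step 1: BC = change in base / change in pH
Step 2: BC = 5.6 / 0.8
Step 3: BC = 7.0 cmol/(kg*pH unit)

7.0


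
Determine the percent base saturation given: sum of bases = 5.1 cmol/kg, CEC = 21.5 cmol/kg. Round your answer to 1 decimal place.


Step 1: BS = 100 * (sum of bases) / CEC
Step 2: BS = 100 * 5.1 / 21.5
Step 3: BS = 23.7%

23.7


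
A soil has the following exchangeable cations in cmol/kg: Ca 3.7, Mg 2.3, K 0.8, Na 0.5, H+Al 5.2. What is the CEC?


Step 1: CEC = Ca + Mg + K + Na + (H+Al)
Step 2: CEC = 3.7 + 2.3 + 0.8 + 0.5 + 5.2
Step 3: CEC = 12.5 cmol/kg

12.5


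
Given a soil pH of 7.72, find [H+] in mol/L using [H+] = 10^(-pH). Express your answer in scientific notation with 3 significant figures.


Step 1: [H+] = 10^(-pH)
Step 2: [H+] = 10^(-7.72)
Step 3: [H+] = 1.91e-08 mol/L

1.91e-08


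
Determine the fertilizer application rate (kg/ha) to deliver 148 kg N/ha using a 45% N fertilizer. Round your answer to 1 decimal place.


Step 1: Fertilizer rate = target N / (N content / 100)
Step 2: Rate = 148 / (45 / 100)
Step 3: Rate = 148 / 0.45
Step 4: Rate = 328.9 kg/ha

328.9


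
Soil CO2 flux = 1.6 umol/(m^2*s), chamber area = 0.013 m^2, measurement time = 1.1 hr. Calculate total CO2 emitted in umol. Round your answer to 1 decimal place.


Step 1: Convert time to seconds: 1.1 hr * 3600 = 3960.0 s
Step 2: Total = flux * area * time_s
Step 3: Total = 1.6 * 0.013 * 3960.0
Step 4: Total = 82.4 umol

82.4


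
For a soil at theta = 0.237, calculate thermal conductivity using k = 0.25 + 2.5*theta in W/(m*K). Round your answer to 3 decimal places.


Step 1: k = 0.25 + 2.5 * theta
Step 2: k = 0.25 + 2.5 * 0.237
Step 3: k = 0.25 + 0.593
Step 4: k = 0.843 W/(m*K)

0.843


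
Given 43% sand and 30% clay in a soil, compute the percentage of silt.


Step 1: sand + silt + clay = 100%
Step 2: silt = 100 - sand - clay
Step 3: silt = 100 - 43 - 30
Step 4: silt = 27%

27


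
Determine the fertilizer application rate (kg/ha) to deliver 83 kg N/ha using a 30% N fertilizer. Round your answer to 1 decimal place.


Step 1: Fertilizer rate = target N / (N content / 100)
Step 2: Rate = 83 / (30 / 100)
Step 3: Rate = 83 / 0.3
Step 4: Rate = 276.7 kg/ha

276.7


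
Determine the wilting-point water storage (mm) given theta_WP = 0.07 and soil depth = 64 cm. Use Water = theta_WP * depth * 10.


Step 1: Water (mm) = theta_WP * depth * 10
Step 2: Water = 0.07 * 64 * 10
Step 3: Water = 44.8 mm

44.8


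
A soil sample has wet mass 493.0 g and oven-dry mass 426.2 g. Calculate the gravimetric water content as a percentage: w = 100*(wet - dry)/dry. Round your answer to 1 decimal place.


Step 1: Water mass = wet - dry = 493.0 - 426.2 = 66.8 g
Step 2: w = 100 * water mass / dry mass
Step 3: w = 100 * 66.8 / 426.2 = 15.7%

15.7


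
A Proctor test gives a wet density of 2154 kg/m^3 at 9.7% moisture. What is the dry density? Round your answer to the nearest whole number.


Step 1: Dry density = wet density / (1 + w/100)
Step 2: Dry density = 2154 / (1 + 9.7/100)
Step 3: Dry density = 2154 / 1.097
Step 4: Dry density = 1964 kg/m^3

1964


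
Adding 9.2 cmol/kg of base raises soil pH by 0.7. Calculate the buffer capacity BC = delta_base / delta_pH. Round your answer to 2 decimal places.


Step 1: BC = change in base / change in pH
Step 2: BC = 9.2 / 0.7
Step 3: BC = 13.14 cmol/(kg*pH unit)

13.14


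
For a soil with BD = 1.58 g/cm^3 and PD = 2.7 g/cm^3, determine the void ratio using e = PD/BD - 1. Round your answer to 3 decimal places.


Step 1: e = PD / BD - 1
Step 2: e = 2.7 / 1.58 - 1
Step 3: e = 1.70886 - 1
Step 4: e = 0.709

0.709


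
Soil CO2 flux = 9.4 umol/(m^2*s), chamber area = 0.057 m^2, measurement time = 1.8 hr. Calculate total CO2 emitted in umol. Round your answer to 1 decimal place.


Step 1: Convert time to seconds: 1.8 hr * 3600 = 6480.0 s
Step 2: Total = flux * area * time_s
Step 3: Total = 9.4 * 0.057 * 6480.0
Step 4: Total = 3472.0 umol

3472.0


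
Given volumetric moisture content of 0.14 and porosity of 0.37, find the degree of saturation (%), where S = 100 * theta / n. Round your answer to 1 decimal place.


Step 1: S = 100 * theta_v / n
Step 2: S = 100 * 0.14 / 0.37
Step 3: S = 37.8%

37.8


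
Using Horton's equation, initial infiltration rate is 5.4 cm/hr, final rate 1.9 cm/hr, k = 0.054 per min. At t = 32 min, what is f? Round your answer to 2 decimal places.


Step 1: f = fc + (f0 - fc) * exp(-k * t)
Step 2: exp(-0.054 * 32) = 0.177639
Step 3: f = 1.9 + (5.4 - 1.9) * 0.177639
Step 4: f = 1.9 + 3.5 * 0.177639
Step 5: f = 2.52 cm/hr

2.52


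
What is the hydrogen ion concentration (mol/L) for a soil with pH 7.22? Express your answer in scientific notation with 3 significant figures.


Step 1: [H+] = 10^(-pH)
Step 2: [H+] = 10^(-7.22)
Step 3: [H+] = 6.03e-08 mol/L

6.03e-08


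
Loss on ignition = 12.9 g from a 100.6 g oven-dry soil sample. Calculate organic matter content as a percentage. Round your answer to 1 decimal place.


Step 1: OM% = 100 * LOI / sample mass
Step 2: OM = 100 * 12.9 / 100.6
Step 3: OM = 12.8%

12.8


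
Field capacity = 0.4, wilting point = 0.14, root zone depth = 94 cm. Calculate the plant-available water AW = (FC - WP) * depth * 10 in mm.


Step 1: Available water = (FC - WP) * depth * 10
Step 2: AW = (0.4 - 0.14) * 94 * 10
Step 3: AW = 0.26 * 94 * 10
Step 4: AW = 244.4 mm

244.4


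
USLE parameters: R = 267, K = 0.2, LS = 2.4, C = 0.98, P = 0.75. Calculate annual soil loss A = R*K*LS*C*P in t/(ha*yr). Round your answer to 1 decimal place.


Step 1: A = R * K * LS * C * P
Step 2: R * K = 267 * 0.2 = 53.4
Step 3: (R*K) * LS = 53.4 * 2.4 = 128.16
Step 4: * C * P = 128.16 * 0.98 * 0.75 = 94.2
Step 5: A = 94.2 t/(ha*yr)

94.2


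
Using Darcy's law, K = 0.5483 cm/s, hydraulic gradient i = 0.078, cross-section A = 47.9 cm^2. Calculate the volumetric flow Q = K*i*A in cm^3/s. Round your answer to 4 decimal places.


Step 1: Apply Darcy's law: Q = K * i * A
Step 2: Q = 0.5483 * 0.078 * 47.9
Step 3: Q = 2.0486 cm^3/s

2.0486


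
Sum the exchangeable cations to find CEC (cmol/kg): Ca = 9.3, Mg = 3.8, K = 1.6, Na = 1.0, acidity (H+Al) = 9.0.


Step 1: CEC = Ca + Mg + K + Na + (H+Al)
Step 2: CEC = 9.3 + 3.8 + 1.6 + 1.0 + 9.0
Step 3: CEC = 24.7 cmol/kg

24.7


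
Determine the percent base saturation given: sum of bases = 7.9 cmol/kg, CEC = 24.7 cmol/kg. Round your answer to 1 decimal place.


Step 1: BS = 100 * (sum of bases) / CEC
Step 2: BS = 100 * 7.9 / 24.7
Step 3: BS = 32.0%

32.0


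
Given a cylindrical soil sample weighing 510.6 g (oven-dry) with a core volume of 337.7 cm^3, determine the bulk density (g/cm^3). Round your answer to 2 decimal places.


Step 1: Identify the formula: BD = dry mass / volume
Step 2: Substitute values: BD = 510.6 / 337.7
Step 3: BD = 1.51 g/cm^3

1.51


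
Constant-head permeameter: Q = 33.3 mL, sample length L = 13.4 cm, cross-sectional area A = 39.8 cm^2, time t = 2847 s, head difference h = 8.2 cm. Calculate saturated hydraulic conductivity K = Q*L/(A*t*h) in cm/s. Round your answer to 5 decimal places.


Step 1: K = Q * L / (A * t * h)
Step 2: Numerator = 33.3 * 13.4 = 446.22
Step 3: Denominator = 39.8 * 2847 * 8.2 = 929146.92
Step 4: K = 446.22 / 929146.92 = 0.00048 cm/s

0.00048


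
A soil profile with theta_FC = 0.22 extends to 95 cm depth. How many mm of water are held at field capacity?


Step 1: Water (mm) = theta_FC * depth (cm) * 10
Step 2: Water = 0.22 * 95 * 10
Step 3: Water = 209.0 mm

209.0


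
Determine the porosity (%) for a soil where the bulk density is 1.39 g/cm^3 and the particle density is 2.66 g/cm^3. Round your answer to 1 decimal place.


Step 1: Formula: n = 100 * (1 - BD / PD)
Step 2: n = 100 * (1 - 1.39 / 2.66)
Step 3: n = 100 * (1 - 0.52256)
Step 4: n = 47.7%

47.7


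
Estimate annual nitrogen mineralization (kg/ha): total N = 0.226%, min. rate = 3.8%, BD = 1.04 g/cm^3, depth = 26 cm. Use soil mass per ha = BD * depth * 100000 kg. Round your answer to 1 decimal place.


Step 1: Soil mass per ha = BD * depth * 100000 = 1.04 * 26 * 100000 = 2704000 kg
Step 2: Total N pool = soil mass * N%/100 = 2704000 * 0.226/100 = 6111.04 kg/ha
Step 3: N mineralized = N pool * rate%/100 = 6111.04 * 3.8/100 = 232.2 kg/ha/yr

232.2


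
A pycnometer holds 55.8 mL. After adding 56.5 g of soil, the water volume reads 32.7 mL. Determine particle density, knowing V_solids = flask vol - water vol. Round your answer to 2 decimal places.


Step 1: Volume of solids = flask volume - water volume with soil
Step 2: V_solids = 55.8 - 32.7 = 23.1 mL
Step 3: Particle density = mass / V_solids = 56.5 / 23.1 = 2.45 g/cm^3

2.45


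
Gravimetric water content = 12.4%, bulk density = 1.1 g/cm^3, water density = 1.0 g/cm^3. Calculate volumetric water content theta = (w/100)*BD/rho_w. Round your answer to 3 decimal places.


Step 1: theta = (w / 100) * BD / rho_w
Step 2: theta = (12.4 / 100) * 1.1 / 1.0
Step 3: theta = 0.124 * 1.1
Step 4: theta = 0.136

0.136


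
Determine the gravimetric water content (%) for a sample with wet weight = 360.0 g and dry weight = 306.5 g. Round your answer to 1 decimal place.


Step 1: Water mass = wet - dry = 360.0 - 306.5 = 53.5 g
Step 2: w = 100 * water mass / dry mass
Step 3: w = 100 * 53.5 / 306.5 = 17.5%

17.5


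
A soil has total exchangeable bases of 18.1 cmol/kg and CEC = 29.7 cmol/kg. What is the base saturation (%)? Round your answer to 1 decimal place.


Step 1: BS = 100 * (sum of bases) / CEC
Step 2: BS = 100 * 18.1 / 29.7
Step 3: BS = 60.9%

60.9


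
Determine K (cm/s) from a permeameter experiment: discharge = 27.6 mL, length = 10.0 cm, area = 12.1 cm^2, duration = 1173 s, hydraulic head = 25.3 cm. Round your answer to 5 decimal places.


Step 1: K = Q * L / (A * t * h)
Step 2: Numerator = 27.6 * 10.0 = 276.0
Step 3: Denominator = 12.1 * 1173 * 25.3 = 359090.49
Step 4: K = 276.0 / 359090.49 = 0.00077 cm/s

0.00077


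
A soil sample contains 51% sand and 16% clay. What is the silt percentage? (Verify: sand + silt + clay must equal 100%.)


Step 1: sand + silt + clay = 100%
Step 2: silt = 100 - sand - clay
Step 3: silt = 100 - 51 - 16
Step 4: silt = 33%

33


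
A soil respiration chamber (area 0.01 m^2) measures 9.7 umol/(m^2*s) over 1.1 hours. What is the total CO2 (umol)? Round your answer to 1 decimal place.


Step 1: Convert time to seconds: 1.1 hr * 3600 = 3960.0 s
Step 2: Total = flux * area * time_s
Step 3: Total = 9.7 * 0.01 * 3960.0
Step 4: Total = 384.1 umol

384.1


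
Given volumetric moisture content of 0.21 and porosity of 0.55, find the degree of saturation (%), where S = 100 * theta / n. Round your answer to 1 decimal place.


Step 1: S = 100 * theta_v / n
Step 2: S = 100 * 0.21 / 0.55
Step 3: S = 38.2%

38.2


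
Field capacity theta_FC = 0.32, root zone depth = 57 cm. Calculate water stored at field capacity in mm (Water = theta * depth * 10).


Step 1: Water (mm) = theta_FC * depth (cm) * 10
Step 2: Water = 0.32 * 57 * 10
Step 3: Water = 182.4 mm

182.4


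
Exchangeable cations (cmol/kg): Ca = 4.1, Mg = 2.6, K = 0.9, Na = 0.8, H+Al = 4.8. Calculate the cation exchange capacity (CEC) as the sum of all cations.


Step 1: CEC = Ca + Mg + K + Na + (H+Al)
Step 2: CEC = 4.1 + 2.6 + 0.9 + 0.8 + 4.8
Step 3: CEC = 13.2 cmol/kg

13.2


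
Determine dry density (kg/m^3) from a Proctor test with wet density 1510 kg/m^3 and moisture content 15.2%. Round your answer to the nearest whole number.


Step 1: Dry density = wet density / (1 + w/100)
Step 2: Dry density = 1510 / (1 + 15.2/100)
Step 3: Dry density = 1510 / 1.152
Step 4: Dry density = 1311 kg/m^3

1311


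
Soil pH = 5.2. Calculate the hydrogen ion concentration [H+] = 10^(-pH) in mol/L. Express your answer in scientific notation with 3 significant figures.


Step 1: [H+] = 10^(-pH)
Step 2: [H+] = 10^(-5.2)
Step 3: [H+] = 6.31e-06 mol/L

6.31e-06


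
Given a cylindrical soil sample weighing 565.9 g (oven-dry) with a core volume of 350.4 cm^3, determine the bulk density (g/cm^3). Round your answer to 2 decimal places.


Step 1: Identify the formula: BD = dry mass / volume
Step 2: Substitute values: BD = 565.9 / 350.4
Step 3: BD = 1.62 g/cm^3

1.62


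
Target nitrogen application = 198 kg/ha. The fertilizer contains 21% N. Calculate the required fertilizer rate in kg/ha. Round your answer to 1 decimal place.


Step 1: Fertilizer rate = target N / (N content / 100)
Step 2: Rate = 198 / (21 / 100)
Step 3: Rate = 198 / 0.21
Step 4: Rate = 942.9 kg/ha

942.9


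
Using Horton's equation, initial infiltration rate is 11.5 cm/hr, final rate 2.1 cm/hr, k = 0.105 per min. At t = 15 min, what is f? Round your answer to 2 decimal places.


Step 1: f = fc + (f0 - fc) * exp(-k * t)
Step 2: exp(-0.105 * 15) = 0.207008
Step 3: f = 2.1 + (11.5 - 2.1) * 0.207008
Step 4: f = 2.1 + 9.4 * 0.207008
Step 5: f = 4.05 cm/hr

4.05


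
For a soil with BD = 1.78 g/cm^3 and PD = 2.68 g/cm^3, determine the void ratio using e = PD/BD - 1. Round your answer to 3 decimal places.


Step 1: e = PD / BD - 1
Step 2: e = 2.68 / 1.78 - 1
Step 3: e = 1.50562 - 1
Step 4: e = 0.506

0.506


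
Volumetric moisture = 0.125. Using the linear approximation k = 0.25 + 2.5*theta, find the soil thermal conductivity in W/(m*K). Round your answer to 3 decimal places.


Step 1: k = 0.25 + 2.5 * theta
Step 2: k = 0.25 + 2.5 * 0.125
Step 3: k = 0.25 + 0.313
Step 4: k = 0.563 W/(m*K)

0.563


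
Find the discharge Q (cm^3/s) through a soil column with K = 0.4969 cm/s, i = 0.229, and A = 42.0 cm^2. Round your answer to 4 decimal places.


Step 1: Apply Darcy's law: Q = K * i * A
Step 2: Q = 0.4969 * 0.229 * 42.0
Step 3: Q = 4.7792 cm^3/s

4.7792


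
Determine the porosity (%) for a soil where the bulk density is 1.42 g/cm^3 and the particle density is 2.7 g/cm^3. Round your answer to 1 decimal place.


Step 1: Formula: n = 100 * (1 - BD / PD)
Step 2: n = 100 * (1 - 1.42 / 2.7)
Step 3: n = 100 * (1 - 0.52593)
Step 4: n = 47.4%

47.4


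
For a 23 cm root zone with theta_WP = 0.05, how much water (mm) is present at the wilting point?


Step 1: Water (mm) = theta_WP * depth * 10
Step 2: Water = 0.05 * 23 * 10
Step 3: Water = 11.5 mm

11.5


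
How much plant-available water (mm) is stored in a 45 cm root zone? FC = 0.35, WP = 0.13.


Step 1: Available water = (FC - WP) * depth * 10
Step 2: AW = (0.35 - 0.13) * 45 * 10
Step 3: AW = 0.22 * 45 * 10
Step 4: AW = 99.0 mm

99.0


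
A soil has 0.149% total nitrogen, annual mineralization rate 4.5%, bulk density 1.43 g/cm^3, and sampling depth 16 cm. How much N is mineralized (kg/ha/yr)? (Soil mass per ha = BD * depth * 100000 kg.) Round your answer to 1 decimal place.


Step 1: Soil mass per ha = BD * depth * 100000 = 1.43 * 16 * 100000 = 2288000 kg
Step 2: Total N pool = soil mass * N%/100 = 2288000 * 0.149/100 = 3409.12 kg/ha
Step 3: N mineralized = N pool * rate%/100 = 3409.12 * 4.5/100 = 153.4 kg/ha/yr

153.4


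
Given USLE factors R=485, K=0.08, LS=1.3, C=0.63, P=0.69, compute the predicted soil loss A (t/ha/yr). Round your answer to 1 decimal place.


Step 1: A = R * K * LS * C * P
Step 2: R * K = 485 * 0.08 = 38.8
Step 3: (R*K) * LS = 38.8 * 1.3 = 50.44
Step 4: * C * P = 50.44 * 0.63 * 0.69 = 21.9
Step 5: A = 21.9 t/(ha*yr)

21.9


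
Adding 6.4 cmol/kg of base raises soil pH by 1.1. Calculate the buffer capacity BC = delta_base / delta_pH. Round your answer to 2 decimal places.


Step 1: BC = change in base / change in pH
Step 2: BC = 6.4 / 1.1
Step 3: BC = 5.82 cmol/(kg*pH unit)

5.82


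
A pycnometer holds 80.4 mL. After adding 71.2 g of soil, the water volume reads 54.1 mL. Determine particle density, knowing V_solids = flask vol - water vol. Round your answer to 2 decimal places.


Step 1: Volume of solids = flask volume - water volume with soil
Step 2: V_solids = 80.4 - 54.1 = 26.3 mL
Step 3: Particle density = mass / V_solids = 71.2 / 26.3 = 2.71 g/cm^3

2.71


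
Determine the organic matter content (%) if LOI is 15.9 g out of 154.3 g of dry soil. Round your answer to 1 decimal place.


Step 1: OM% = 100 * LOI / sample mass
Step 2: OM = 100 * 15.9 / 154.3
Step 3: OM = 10.3%

10.3


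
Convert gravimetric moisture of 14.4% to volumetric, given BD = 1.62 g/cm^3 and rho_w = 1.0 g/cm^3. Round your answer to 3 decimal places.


Step 1: theta = (w / 100) * BD / rho_w
Step 2: theta = (14.4 / 100) * 1.62 / 1.0
Step 3: theta = 0.144 * 1.62
Step 4: theta = 0.233

0.233


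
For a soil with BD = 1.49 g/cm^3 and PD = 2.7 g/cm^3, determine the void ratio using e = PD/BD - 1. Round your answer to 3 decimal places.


Step 1: e = PD / BD - 1
Step 2: e = 2.7 / 1.49 - 1
Step 3: e = 1.81208 - 1
Step 4: e = 0.812

0.812


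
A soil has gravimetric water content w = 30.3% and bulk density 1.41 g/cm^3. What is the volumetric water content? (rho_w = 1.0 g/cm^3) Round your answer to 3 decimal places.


Step 1: theta = (w / 100) * BD / rho_w
Step 2: theta = (30.3 / 100) * 1.41 / 1.0
Step 3: theta = 0.303 * 1.41
Step 4: theta = 0.427

0.427


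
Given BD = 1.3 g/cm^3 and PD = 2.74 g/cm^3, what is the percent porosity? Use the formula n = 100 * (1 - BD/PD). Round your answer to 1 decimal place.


Step 1: Formula: n = 100 * (1 - BD / PD)
Step 2: n = 100 * (1 - 1.3 / 2.74)
Step 3: n = 100 * (1 - 0.47445)
Step 4: n = 52.6%

52.6


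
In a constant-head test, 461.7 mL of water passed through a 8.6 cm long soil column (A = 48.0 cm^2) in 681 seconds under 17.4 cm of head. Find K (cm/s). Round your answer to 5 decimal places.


Step 1: K = Q * L / (A * t * h)
Step 2: Numerator = 461.7 * 8.6 = 3970.62
Step 3: Denominator = 48.0 * 681 * 17.4 = 568771.2
Step 4: K = 3970.62 / 568771.2 = 0.00698 cm/s

0.00698


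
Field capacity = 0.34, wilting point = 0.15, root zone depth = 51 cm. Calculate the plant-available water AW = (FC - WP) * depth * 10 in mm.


Step 1: Available water = (FC - WP) * depth * 10
Step 2: AW = (0.34 - 0.15) * 51 * 10
Step 3: AW = 0.19 * 51 * 10
Step 4: AW = 96.9 mm

96.9


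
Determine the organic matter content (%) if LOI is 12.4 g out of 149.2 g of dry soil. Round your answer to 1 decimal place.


Step 1: OM% = 100 * LOI / sample mass
Step 2: OM = 100 * 12.4 / 149.2
Step 3: OM = 8.3%

8.3


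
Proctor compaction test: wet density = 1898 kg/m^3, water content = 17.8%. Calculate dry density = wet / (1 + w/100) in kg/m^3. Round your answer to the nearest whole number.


Step 1: Dry density = wet density / (1 + w/100)
Step 2: Dry density = 1898 / (1 + 17.8/100)
Step 3: Dry density = 1898 / 1.178
Step 4: Dry density = 1611 kg/m^3

1611


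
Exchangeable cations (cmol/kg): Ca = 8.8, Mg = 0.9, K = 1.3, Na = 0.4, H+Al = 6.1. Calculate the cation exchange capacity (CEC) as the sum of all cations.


Step 1: CEC = Ca + Mg + K + Na + (H+Al)
Step 2: CEC = 8.8 + 0.9 + 1.3 + 0.4 + 6.1
Step 3: CEC = 17.5 cmol/kg

17.5


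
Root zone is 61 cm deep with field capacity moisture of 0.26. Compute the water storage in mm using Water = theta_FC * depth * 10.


Step 1: Water (mm) = theta_FC * depth (cm) * 10
Step 2: Water = 0.26 * 61 * 10
Step 3: Water = 158.6 mm

158.6


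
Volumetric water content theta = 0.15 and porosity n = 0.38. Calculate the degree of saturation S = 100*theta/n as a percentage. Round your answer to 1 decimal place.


Step 1: S = 100 * theta_v / n
Step 2: S = 100 * 0.15 / 0.38
Step 3: S = 39.5%

39.5


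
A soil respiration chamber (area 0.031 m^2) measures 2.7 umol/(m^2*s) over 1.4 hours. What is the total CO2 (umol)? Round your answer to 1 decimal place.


Step 1: Convert time to seconds: 1.4 hr * 3600 = 5040.0 s
Step 2: Total = flux * area * time_s
Step 3: Total = 2.7 * 0.031 * 5040.0
Step 4: Total = 421.8 umol

421.8


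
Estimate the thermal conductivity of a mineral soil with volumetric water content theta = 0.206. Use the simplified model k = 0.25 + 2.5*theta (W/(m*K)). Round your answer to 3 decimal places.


Step 1: k = 0.25 + 2.5 * theta
Step 2: k = 0.25 + 2.5 * 0.206
Step 3: k = 0.25 + 0.515
Step 4: k = 0.765 W/(m*K)

0.765


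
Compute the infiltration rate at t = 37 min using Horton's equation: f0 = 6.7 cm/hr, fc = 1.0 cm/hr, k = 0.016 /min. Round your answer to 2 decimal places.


Step 1: f = fc + (f0 - fc) * exp(-k * t)
Step 2: exp(-0.016 * 37) = 0.55322
Step 3: f = 1.0 + (6.7 - 1.0) * 0.55322
Step 4: f = 1.0 + 5.7 * 0.55322
Step 5: f = 4.15 cm/hr

4.15


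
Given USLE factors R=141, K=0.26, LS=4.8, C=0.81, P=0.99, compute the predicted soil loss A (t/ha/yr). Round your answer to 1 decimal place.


Step 1: A = R * K * LS * C * P
Step 2: R * K = 141 * 0.26 = 36.66
Step 3: (R*K) * LS = 36.66 * 4.8 = 175.968
Step 4: * C * P = 175.968 * 0.81 * 0.99 = 141.1
Step 5: A = 141.1 t/(ha*yr)

141.1


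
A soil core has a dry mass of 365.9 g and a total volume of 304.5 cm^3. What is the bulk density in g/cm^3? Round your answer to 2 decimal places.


Step 1: Identify the formula: BD = dry mass / volume
Step 2: Substitute values: BD = 365.9 / 304.5
Step 3: BD = 1.2 g/cm^3

1.2


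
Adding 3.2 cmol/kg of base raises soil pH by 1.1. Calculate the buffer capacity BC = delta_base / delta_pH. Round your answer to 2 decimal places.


Step 1: BC = change in base / change in pH
Step 2: BC = 3.2 / 1.1
Step 3: BC = 2.91 cmol/(kg*pH unit)

2.91


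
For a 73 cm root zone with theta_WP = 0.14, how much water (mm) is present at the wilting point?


Step 1: Water (mm) = theta_WP * depth * 10
Step 2: Water = 0.14 * 73 * 10
Step 3: Water = 102.2 mm

102.2


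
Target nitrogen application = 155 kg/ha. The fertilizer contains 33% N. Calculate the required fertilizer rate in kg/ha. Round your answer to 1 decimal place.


Step 1: Fertilizer rate = target N / (N content / 100)
Step 2: Rate = 155 / (33 / 100)
Step 3: Rate = 155 / 0.33
Step 4: Rate = 469.7 kg/ha

469.7


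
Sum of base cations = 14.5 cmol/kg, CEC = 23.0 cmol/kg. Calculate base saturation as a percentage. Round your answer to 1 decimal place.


Step 1: BS = 100 * (sum of bases) / CEC
Step 2: BS = 100 * 14.5 / 23.0
Step 3: BS = 63.0%

63.0


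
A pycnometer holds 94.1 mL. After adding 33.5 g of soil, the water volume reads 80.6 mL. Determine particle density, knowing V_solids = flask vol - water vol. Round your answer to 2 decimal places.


Step 1: Volume of solids = flask volume - water volume with soil
Step 2: V_solids = 94.1 - 80.6 = 13.5 mL
Step 3: Particle density = mass / V_solids = 33.5 / 13.5 = 2.48 g/cm^3

2.48


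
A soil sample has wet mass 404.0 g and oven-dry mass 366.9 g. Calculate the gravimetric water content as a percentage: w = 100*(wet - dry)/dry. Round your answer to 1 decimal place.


Step 1: Water mass = wet - dry = 404.0 - 366.9 = 37.1 g
Step 2: w = 100 * water mass / dry mass
Step 3: w = 100 * 37.1 / 366.9 = 10.1%

10.1


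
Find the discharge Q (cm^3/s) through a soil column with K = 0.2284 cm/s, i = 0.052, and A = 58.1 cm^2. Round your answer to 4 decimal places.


Step 1: Apply Darcy's law: Q = K * i * A
Step 2: Q = 0.2284 * 0.052 * 58.1
Step 3: Q = 0.69 cm^3/s

0.69


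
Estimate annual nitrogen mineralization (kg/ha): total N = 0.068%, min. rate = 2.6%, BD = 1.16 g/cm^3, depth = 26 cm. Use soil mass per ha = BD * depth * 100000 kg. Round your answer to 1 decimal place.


Step 1: Soil mass per ha = BD * depth * 100000 = 1.16 * 26 * 100000 = 3016000 kg
Step 2: Total N pool = soil mass * N%/100 = 3016000 * 0.068/100 = 2050.88 kg/ha
Step 3: N mineralized = N pool * rate%/100 = 2050.88 * 2.6/100 = 53.3 kg/ha/yr

53.3


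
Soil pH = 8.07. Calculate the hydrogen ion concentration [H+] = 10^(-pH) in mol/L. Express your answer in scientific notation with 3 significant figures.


Step 1: [H+] = 10^(-pH)
Step 2: [H+] = 10^(-8.07)
Step 3: [H+] = 8.51e-09 mol/L

8.51e-09


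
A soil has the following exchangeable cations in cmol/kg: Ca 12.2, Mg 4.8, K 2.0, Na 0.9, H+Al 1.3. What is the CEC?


Step 1: CEC = Ca + Mg + K + Na + (H+Al)
Step 2: CEC = 12.2 + 4.8 + 2.0 + 0.9 + 1.3
Step 3: CEC = 21.2 cmol/kg

21.2


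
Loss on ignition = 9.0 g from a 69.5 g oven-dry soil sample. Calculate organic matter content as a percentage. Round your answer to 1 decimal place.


Step 1: OM% = 100 * LOI / sample mass
Step 2: OM = 100 * 9.0 / 69.5
Step 3: OM = 12.9%

12.9


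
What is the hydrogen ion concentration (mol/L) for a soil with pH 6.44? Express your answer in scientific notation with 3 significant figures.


Step 1: [H+] = 10^(-pH)
Step 2: [H+] = 10^(-6.44)
Step 3: [H+] = 3.63e-07 mol/L

3.63e-07


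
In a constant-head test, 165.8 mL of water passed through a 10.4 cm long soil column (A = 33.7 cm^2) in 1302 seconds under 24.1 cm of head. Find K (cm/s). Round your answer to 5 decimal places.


Step 1: K = Q * L / (A * t * h)
Step 2: Numerator = 165.8 * 10.4 = 1724.32
Step 3: Denominator = 33.7 * 1302 * 24.1 = 1057445.34
Step 4: K = 1724.32 / 1057445.34 = 0.00163 cm/s

0.00163


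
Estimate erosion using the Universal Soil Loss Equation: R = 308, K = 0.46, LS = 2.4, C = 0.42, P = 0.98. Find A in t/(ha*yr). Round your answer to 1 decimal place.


Step 1: A = R * K * LS * C * P
Step 2: R * K = 308 * 0.46 = 141.68
Step 3: (R*K) * LS = 141.68 * 2.4 = 340.032
Step 4: * C * P = 340.032 * 0.42 * 0.98 = 140.0
Step 5: A = 140.0 t/(ha*yr)

140.0


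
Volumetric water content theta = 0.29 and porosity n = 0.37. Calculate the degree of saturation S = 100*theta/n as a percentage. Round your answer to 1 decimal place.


Step 1: S = 100 * theta_v / n
Step 2: S = 100 * 0.29 / 0.37
Step 3: S = 78.4%

78.4


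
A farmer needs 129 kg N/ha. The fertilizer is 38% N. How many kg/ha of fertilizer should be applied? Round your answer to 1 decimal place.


Step 1: Fertilizer rate = target N / (N content / 100)
Step 2: Rate = 129 / (38 / 100)
Step 3: Rate = 129 / 0.38
Step 4: Rate = 339.5 kg/ha

339.5


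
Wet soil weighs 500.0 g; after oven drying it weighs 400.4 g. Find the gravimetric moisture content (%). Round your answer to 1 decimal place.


Step 1: Water mass = wet - dry = 500.0 - 400.4 = 99.6 g
Step 2: w = 100 * water mass / dry mass
Step 3: w = 100 * 99.6 / 400.4 = 24.9%

24.9


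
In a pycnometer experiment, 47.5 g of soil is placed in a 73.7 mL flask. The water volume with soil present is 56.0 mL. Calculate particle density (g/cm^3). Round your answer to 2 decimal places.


Step 1: Volume of solids = flask volume - water volume with soil
Step 2: V_solids = 73.7 - 56.0 = 17.7 mL
Step 3: Particle density = mass / V_solids = 47.5 / 17.7 = 2.68 g/cm^3

2.68


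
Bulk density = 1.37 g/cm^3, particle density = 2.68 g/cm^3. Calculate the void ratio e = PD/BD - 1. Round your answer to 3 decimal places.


Step 1: e = PD / BD - 1
Step 2: e = 2.68 / 1.37 - 1
Step 3: e = 1.9562 - 1
Step 4: e = 0.956

0.956


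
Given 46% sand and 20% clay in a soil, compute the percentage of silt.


Step 1: sand + silt + clay = 100%
Step 2: silt = 100 - sand - clay
Step 3: silt = 100 - 46 - 20
Step 4: silt = 34%

34


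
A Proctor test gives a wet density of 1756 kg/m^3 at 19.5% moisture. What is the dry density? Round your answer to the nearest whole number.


Step 1: Dry density = wet density / (1 + w/100)
Step 2: Dry density = 1756 / (1 + 19.5/100)
Step 3: Dry density = 1756 / 1.195
Step 4: Dry density = 1469 kg/m^3

1469


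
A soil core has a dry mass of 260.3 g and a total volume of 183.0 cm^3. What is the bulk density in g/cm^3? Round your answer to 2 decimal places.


Step 1: Identify the formula: BD = dry mass / volume
Step 2: Substitute values: BD = 260.3 / 183.0
Step 3: BD = 1.42 g/cm^3

1.42


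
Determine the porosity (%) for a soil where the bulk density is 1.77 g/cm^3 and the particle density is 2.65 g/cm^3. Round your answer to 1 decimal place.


Step 1: Formula: n = 100 * (1 - BD / PD)
Step 2: n = 100 * (1 - 1.77 / 2.65)
Step 3: n = 100 * (1 - 0.66792)
Step 4: n = 33.2%

33.2


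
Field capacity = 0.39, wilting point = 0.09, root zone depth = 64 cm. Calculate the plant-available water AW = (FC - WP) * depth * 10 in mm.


Step 1: Available water = (FC - WP) * depth * 10
Step 2: AW = (0.39 - 0.09) * 64 * 10
Step 3: AW = 0.3 * 64 * 10
Step 4: AW = 192.0 mm

192.0


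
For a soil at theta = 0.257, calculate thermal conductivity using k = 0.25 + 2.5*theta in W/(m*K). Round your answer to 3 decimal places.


Step 1: k = 0.25 + 2.5 * theta
Step 2: k = 0.25 + 2.5 * 0.257
Step 3: k = 0.25 + 0.643
Step 4: k = 0.893 W/(m*K)

0.893


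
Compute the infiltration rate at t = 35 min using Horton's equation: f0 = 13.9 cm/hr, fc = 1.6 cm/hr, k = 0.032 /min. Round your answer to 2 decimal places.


Step 1: f = fc + (f0 - fc) * exp(-k * t)
Step 2: exp(-0.032 * 35) = 0.32628
Step 3: f = 1.6 + (13.9 - 1.6) * 0.32628
Step 4: f = 1.6 + 12.3 * 0.32628
Step 5: f = 5.61 cm/hr

5.61


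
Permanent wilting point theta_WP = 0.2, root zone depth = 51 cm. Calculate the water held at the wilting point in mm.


Step 1: Water (mm) = theta_WP * depth * 10
Step 2: Water = 0.2 * 51 * 10
Step 3: Water = 102.0 mm

102.0


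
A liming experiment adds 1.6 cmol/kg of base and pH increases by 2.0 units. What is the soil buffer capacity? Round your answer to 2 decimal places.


Step 1: BC = change in base / change in pH
Step 2: BC = 1.6 / 2.0
Step 3: BC = 0.8 cmol/(kg*pH unit)

0.8


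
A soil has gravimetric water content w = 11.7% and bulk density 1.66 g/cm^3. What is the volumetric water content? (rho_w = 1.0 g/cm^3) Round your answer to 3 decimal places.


Step 1: theta = (w / 100) * BD / rho_w
Step 2: theta = (11.7 / 100) * 1.66 / 1.0
Step 3: theta = 0.117 * 1.66
Step 4: theta = 0.194

0.194


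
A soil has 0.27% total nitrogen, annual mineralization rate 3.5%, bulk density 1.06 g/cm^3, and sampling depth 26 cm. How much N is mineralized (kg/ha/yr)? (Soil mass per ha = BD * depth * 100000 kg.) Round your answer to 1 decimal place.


Step 1: Soil mass per ha = BD * depth * 100000 = 1.06 * 26 * 100000 = 2756000 kg
Step 2: Total N pool = soil mass * N%/100 = 2756000 * 0.27/100 = 7441.2 kg/ha
Step 3: N mineralized = N pool * rate%/100 = 7441.2 * 3.5/100 = 260.4 kg/ha/yr

260.4


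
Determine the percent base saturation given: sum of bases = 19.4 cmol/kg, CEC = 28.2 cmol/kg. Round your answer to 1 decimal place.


Step 1: BS = 100 * (sum of bases) / CEC
Step 2: BS = 100 * 19.4 / 28.2
Step 3: BS = 68.8%

68.8


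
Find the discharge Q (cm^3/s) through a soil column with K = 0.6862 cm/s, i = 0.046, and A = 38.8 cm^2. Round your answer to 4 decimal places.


Step 1: Apply Darcy's law: Q = K * i * A
Step 2: Q = 0.6862 * 0.046 * 38.8
Step 3: Q = 1.2247 cm^3/s

1.2247


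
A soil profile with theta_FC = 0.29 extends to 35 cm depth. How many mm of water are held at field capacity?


Step 1: Water (mm) = theta_FC * depth (cm) * 10
Step 2: Water = 0.29 * 35 * 10
Step 3: Water = 101.5 mm

101.5


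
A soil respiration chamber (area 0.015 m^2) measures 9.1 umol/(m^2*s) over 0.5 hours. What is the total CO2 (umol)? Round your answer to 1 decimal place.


Step 1: Convert time to seconds: 0.5 hr * 3600 = 1800.0 s
Step 2: Total = flux * area * time_s
Step 3: Total = 9.1 * 0.015 * 1800.0
Step 4: Total = 245.7 umol

245.7


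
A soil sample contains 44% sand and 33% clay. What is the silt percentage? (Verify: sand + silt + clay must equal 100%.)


Step 1: sand + silt + clay = 100%
Step 2: silt = 100 - sand - clay
Step 3: silt = 100 - 44 - 33
Step 4: silt = 23%

23


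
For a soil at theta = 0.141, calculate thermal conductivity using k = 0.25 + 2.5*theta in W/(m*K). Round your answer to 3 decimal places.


Step 1: k = 0.25 + 2.5 * theta
Step 2: k = 0.25 + 2.5 * 0.141
Step 3: k = 0.25 + 0.353
Step 4: k = 0.603 W/(m*K)

0.603


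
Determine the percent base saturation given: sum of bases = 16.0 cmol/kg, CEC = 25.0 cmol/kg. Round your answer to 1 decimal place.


Step 1: BS = 100 * (sum of bases) / CEC
Step 2: BS = 100 * 16.0 / 25.0
Step 3: BS = 64.0%

64.0


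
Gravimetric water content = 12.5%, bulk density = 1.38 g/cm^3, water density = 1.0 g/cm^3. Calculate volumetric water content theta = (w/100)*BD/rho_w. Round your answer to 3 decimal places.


Step 1: theta = (w / 100) * BD / rho_w
Step 2: theta = (12.5 / 100) * 1.38 / 1.0
Step 3: theta = 0.125 * 1.38
Step 4: theta = 0.173

0.173


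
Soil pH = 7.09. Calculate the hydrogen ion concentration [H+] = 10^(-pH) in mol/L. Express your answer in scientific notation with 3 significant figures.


Step 1: [H+] = 10^(-pH)
Step 2: [H+] = 10^(-7.09)
Step 3: [H+] = 8.13e-08 mol/L

8.13e-08


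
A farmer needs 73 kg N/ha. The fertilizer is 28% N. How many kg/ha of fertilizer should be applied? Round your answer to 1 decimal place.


Step 1: Fertilizer rate = target N / (N content / 100)
Step 2: Rate = 73 / (28 / 100)
Step 3: Rate = 73 / 0.28
Step 4: Rate = 260.7 kg/ha

260.7


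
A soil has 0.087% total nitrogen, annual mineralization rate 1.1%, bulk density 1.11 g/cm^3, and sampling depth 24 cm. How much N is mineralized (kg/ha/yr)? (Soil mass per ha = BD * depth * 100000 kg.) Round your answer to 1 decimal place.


Step 1: Soil mass per ha = BD * depth * 100000 = 1.11 * 24 * 100000 = 2664000 kg
Step 2: Total N pool = soil mass * N%/100 = 2664000 * 0.087/100 = 2317.68 kg/ha
Step 3: N mineralized = N pool * rate%/100 = 2317.68 * 1.1/100 = 25.5 kg/ha/yr

25.5


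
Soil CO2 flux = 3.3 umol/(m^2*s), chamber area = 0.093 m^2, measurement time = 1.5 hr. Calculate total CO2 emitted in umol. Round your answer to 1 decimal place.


Step 1: Convert time to seconds: 1.5 hr * 3600 = 5400.0 s
Step 2: Total = flux * area * time_s
Step 3: Total = 3.3 * 0.093 * 5400.0
Step 4: Total = 1657.3 umol

1657.3


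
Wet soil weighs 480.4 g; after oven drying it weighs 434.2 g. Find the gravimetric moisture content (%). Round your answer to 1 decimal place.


Step 1: Water mass = wet - dry = 480.4 - 434.2 = 46.2 g
Step 2: w = 100 * water mass / dry mass
Step 3: w = 100 * 46.2 / 434.2 = 10.6%

10.6


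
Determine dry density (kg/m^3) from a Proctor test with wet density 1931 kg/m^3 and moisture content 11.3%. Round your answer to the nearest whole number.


Step 1: Dry density = wet density / (1 + w/100)
Step 2: Dry density = 1931 / (1 + 11.3/100)
Step 3: Dry density = 1931 / 1.113
Step 4: Dry density = 1735 kg/m^3

1735


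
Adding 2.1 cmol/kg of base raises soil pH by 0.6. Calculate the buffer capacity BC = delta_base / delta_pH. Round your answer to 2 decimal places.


Step 1: BC = change in base / change in pH
Step 2: BC = 2.1 / 0.6
Step 3: BC = 3.5 cmol/(kg*pH unit)

3.5


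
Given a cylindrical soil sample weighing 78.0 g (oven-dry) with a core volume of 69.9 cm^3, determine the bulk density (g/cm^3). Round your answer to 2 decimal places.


Step 1: Identify the formula: BD = dry mass / volume
Step 2: Substitute values: BD = 78.0 / 69.9
Step 3: BD = 1.12 g/cm^3

1.12


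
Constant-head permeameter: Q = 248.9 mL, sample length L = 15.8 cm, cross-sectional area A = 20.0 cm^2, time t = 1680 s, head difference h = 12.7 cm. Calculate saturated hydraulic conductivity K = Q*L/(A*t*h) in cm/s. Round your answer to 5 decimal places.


Step 1: K = Q * L / (A * t * h)
Step 2: Numerator = 248.9 * 15.8 = 3932.62
Step 3: Denominator = 20.0 * 1680 * 12.7 = 426720.0
Step 4: K = 3932.62 / 426720.0 = 0.00922 cm/s

0.00922


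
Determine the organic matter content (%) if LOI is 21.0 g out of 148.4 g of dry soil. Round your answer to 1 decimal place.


Step 1: OM% = 100 * LOI / sample mass
Step 2: OM = 100 * 21.0 / 148.4
Step 3: OM = 14.2%

14.2


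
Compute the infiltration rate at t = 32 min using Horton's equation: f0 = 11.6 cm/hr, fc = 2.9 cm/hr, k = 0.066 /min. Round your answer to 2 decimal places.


Step 1: f = fc + (f0 - fc) * exp(-k * t)
Step 2: exp(-0.066 * 32) = 0.120996
Step 3: f = 2.9 + (11.6 - 2.9) * 0.120996
Step 4: f = 2.9 + 8.7 * 0.120996
Step 5: f = 3.95 cm/hr

3.95


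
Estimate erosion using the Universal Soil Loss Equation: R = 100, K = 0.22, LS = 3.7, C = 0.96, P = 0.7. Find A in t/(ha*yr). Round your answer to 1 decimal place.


Step 1: A = R * K * LS * C * P
Step 2: R * K = 100 * 0.22 = 22.0
Step 3: (R*K) * LS = 22.0 * 3.7 = 81.4
Step 4: * C * P = 81.4 * 0.96 * 0.7 = 54.7
Step 5: A = 54.7 t/(ha*yr)

54.7


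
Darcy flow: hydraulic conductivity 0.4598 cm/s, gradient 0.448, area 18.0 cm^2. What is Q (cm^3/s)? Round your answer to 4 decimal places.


Step 1: Apply Darcy's law: Q = K * i * A
Step 2: Q = 0.4598 * 0.448 * 18.0
Step 3: Q = 3.7078 cm^3/s

3.7078


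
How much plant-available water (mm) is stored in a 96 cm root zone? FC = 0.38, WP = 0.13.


Step 1: Available water = (FC - WP) * depth * 10
Step 2: AW = (0.38 - 0.13) * 96 * 10
Step 3: AW = 0.25 * 96 * 10
Step 4: AW = 240.0 mm

240.0
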